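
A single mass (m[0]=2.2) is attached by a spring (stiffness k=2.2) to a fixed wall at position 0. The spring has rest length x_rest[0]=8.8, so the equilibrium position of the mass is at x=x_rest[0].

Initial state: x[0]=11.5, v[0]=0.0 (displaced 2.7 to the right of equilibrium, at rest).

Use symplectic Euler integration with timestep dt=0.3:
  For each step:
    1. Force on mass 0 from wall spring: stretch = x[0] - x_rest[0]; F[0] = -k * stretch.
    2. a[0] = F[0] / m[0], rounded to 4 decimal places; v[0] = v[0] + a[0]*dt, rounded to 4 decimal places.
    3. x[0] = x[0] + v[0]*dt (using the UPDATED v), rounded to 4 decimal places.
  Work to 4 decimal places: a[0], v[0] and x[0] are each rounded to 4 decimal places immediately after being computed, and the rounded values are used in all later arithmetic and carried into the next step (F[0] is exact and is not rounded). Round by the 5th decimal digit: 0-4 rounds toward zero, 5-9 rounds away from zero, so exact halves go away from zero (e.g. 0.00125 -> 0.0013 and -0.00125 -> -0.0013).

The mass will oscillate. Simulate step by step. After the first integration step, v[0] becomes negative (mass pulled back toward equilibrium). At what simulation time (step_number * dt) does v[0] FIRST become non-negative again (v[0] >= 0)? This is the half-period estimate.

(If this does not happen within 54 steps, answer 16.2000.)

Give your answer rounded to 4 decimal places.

Answer: 3.3000

Derivation:
Step 0: x=[11.5000] v=[0.0000]
Step 1: x=[11.2570] v=[-0.8100]
Step 2: x=[10.7929] v=[-1.5471]
Step 3: x=[10.1494] v=[-2.1450]
Step 4: x=[9.3845] v=[-2.5498]
Step 5: x=[8.5669] v=[-2.7252]
Step 6: x=[7.7703] v=[-2.6553]
Step 7: x=[7.0664] v=[-2.3464]
Step 8: x=[6.5185] v=[-1.8263]
Step 9: x=[6.1759] v=[-1.1419]
Step 10: x=[6.0695] v=[-0.3547]
Step 11: x=[6.2089] v=[0.4645]
First v>=0 after going negative at step 11, time=3.3000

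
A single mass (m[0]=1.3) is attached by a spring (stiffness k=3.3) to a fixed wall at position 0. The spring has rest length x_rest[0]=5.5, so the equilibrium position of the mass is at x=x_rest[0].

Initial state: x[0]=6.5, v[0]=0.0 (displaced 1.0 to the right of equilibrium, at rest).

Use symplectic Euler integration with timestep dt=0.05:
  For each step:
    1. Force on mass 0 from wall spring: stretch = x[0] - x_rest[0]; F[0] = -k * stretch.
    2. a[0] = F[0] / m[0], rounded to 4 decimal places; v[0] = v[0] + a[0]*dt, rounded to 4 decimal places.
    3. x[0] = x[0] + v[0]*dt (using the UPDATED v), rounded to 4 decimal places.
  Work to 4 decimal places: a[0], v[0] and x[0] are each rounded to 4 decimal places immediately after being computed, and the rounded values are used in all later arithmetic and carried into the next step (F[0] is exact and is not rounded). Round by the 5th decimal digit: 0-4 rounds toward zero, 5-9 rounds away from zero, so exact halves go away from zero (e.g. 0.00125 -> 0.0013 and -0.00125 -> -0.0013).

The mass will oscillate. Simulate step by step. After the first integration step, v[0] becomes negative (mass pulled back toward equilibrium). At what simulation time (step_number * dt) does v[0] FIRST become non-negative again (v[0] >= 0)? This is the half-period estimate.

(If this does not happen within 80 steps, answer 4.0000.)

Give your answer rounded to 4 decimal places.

Step 0: x=[6.5000] v=[0.0000]
Step 1: x=[6.4937] v=[-0.1269]
Step 2: x=[6.4811] v=[-0.2530]
Step 3: x=[6.4622] v=[-0.3775]
Step 4: x=[6.4372] v=[-0.4996]
Step 5: x=[6.4063] v=[-0.6186]
Step 6: x=[6.3696] v=[-0.7336]
Step 7: x=[6.3274] v=[-0.8440]
Step 8: x=[6.2800] v=[-0.9490]
Step 9: x=[6.2276] v=[-1.0480]
Step 10: x=[6.1706] v=[-1.1404]
Step 11: x=[6.1093] v=[-1.2255]
Step 12: x=[6.0442] v=[-1.3028]
Step 13: x=[5.9756] v=[-1.3719]
Step 14: x=[5.9040] v=[-1.4323]
Step 15: x=[5.8298] v=[-1.4836]
Step 16: x=[5.7535] v=[-1.5255]
Step 17: x=[5.6756] v=[-1.5577]
Step 18: x=[5.5966] v=[-1.5800]
Step 19: x=[5.5170] v=[-1.5923]
Step 20: x=[5.4373] v=[-1.5945]
Step 21: x=[5.3580] v=[-1.5865]
Step 22: x=[5.2796] v=[-1.5685]
Step 23: x=[5.2026] v=[-1.5405]
Step 24: x=[5.1275] v=[-1.5028]
Step 25: x=[5.0547] v=[-1.4555]
Step 26: x=[4.9848] v=[-1.3990]
Step 27: x=[4.9181] v=[-1.3336]
Step 28: x=[4.8551] v=[-1.2597]
Step 29: x=[4.7962] v=[-1.1778]
Step 30: x=[4.7418] v=[-1.0885]
Step 31: x=[4.6922] v=[-0.9923]
Step 32: x=[4.6477] v=[-0.8898]
Step 33: x=[4.6086] v=[-0.7816]
Step 34: x=[4.5752] v=[-0.6685]
Step 35: x=[4.5476] v=[-0.5511]
Step 36: x=[4.5261] v=[-0.4302]
Step 37: x=[4.5108] v=[-0.3066]
Step 38: x=[4.5017] v=[-0.1811]
Step 39: x=[4.4990] v=[-0.0544]
Step 40: x=[4.5026] v=[0.0727]
First v>=0 after going negative at step 40, time=2.0000

Answer: 2.0000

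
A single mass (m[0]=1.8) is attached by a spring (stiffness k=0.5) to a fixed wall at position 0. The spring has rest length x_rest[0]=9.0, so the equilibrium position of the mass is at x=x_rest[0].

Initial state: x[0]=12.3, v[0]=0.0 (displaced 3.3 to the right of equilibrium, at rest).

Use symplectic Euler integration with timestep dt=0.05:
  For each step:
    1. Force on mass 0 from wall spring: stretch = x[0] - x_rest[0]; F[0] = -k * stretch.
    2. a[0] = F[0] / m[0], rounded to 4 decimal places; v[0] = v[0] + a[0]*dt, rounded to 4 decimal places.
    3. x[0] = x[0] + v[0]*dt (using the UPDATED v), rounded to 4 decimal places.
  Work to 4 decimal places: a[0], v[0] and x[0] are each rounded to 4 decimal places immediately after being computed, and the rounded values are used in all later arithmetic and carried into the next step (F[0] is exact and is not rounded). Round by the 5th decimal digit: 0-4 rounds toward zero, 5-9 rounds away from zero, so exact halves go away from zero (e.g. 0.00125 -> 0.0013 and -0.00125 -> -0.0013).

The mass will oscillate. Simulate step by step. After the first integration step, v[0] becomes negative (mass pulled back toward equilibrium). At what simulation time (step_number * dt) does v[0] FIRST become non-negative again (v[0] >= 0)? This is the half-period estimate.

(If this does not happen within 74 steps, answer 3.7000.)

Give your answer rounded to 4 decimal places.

Answer: 3.7000

Derivation:
Step 0: x=[12.3000] v=[0.0000]
Step 1: x=[12.2977] v=[-0.0458]
Step 2: x=[12.2931] v=[-0.0916]
Step 3: x=[12.2862] v=[-0.1373]
Step 4: x=[12.2771] v=[-0.1829]
Step 5: x=[12.2657] v=[-0.2284]
Step 6: x=[12.2520] v=[-0.2738]
Step 7: x=[12.2361] v=[-0.3190]
Step 8: x=[12.2179] v=[-0.3639]
Step 9: x=[12.1975] v=[-0.4086]
Step 10: x=[12.1749] v=[-0.4530]
Step 11: x=[12.1500] v=[-0.4971]
Step 12: x=[12.1230] v=[-0.5409]
Step 13: x=[12.0938] v=[-0.5843]
Step 14: x=[12.0624] v=[-0.6273]
Step 15: x=[12.0289] v=[-0.6698]
Step 16: x=[11.9933] v=[-0.7119]
Step 17: x=[11.9556] v=[-0.7535]
Step 18: x=[11.9159] v=[-0.7946]
Step 19: x=[11.8741] v=[-0.8351]
Step 20: x=[11.8304] v=[-0.8750]
Step 21: x=[11.7847] v=[-0.9143]
Step 22: x=[11.7371] v=[-0.9530]
Step 23: x=[11.6876] v=[-0.9910]
Step 24: x=[11.6362] v=[-1.0283]
Step 25: x=[11.5830] v=[-1.0649]
Step 26: x=[11.5280] v=[-1.1008]
Step 27: x=[11.4712] v=[-1.1359]
Step 28: x=[11.4127] v=[-1.1702]
Step 29: x=[11.3525] v=[-1.2037]
Step 30: x=[11.2907] v=[-1.2364]
Step 31: x=[11.2273] v=[-1.2682]
Step 32: x=[11.1623] v=[-1.2991]
Step 33: x=[11.0958] v=[-1.3291]
Step 34: x=[11.0279] v=[-1.3582]
Step 35: x=[10.9586] v=[-1.3864]
Step 36: x=[10.8879] v=[-1.4136]
Step 37: x=[10.8159] v=[-1.4398]
Step 38: x=[10.7427] v=[-1.4650]
Step 39: x=[10.6682] v=[-1.4892]
Step 40: x=[10.5926] v=[-1.5124]
Step 41: x=[10.5159] v=[-1.5345]
Step 42: x=[10.4381] v=[-1.5556]
Step 43: x=[10.3593] v=[-1.5756]
Step 44: x=[10.2796] v=[-1.5945]
Step 45: x=[10.1990] v=[-1.6123]
Step 46: x=[10.1176] v=[-1.6290]
Step 47: x=[10.0354] v=[-1.6445]
Step 48: x=[9.9525] v=[-1.6589]
Step 49: x=[9.8689] v=[-1.6721]
Step 50: x=[9.7847] v=[-1.6842]
Step 51: x=[9.6999] v=[-1.6951]
Step 52: x=[9.6147] v=[-1.7048]
Step 53: x=[9.5290] v=[-1.7133]
Step 54: x=[9.4430] v=[-1.7206]
Step 55: x=[9.3567] v=[-1.7268]
Step 56: x=[9.2701] v=[-1.7318]
Step 57: x=[9.1833] v=[-1.7356]
Step 58: x=[9.0964] v=[-1.7381]
Step 59: x=[9.0094] v=[-1.7394]
Step 60: x=[8.9224] v=[-1.7395]
Step 61: x=[8.8355] v=[-1.7384]
Step 62: x=[8.7487] v=[-1.7361]
Step 63: x=[8.6621] v=[-1.7326]
Step 64: x=[8.5757] v=[-1.7279]
Step 65: x=[8.4896] v=[-1.7220]
Step 66: x=[8.4039] v=[-1.7149]
Step 67: x=[8.3186] v=[-1.7066]
Step 68: x=[8.2337] v=[-1.6971]
Step 69: x=[8.1494] v=[-1.6865]
Step 70: x=[8.0657] v=[-1.6747]
Step 71: x=[7.9826] v=[-1.6617]
Step 72: x=[7.9002] v=[-1.6476]
Step 73: x=[7.8186] v=[-1.6323]
Step 74: x=[7.7378] v=[-1.6159]
v[0] did not become non-negative within 74 steps; using fallback time=3.7000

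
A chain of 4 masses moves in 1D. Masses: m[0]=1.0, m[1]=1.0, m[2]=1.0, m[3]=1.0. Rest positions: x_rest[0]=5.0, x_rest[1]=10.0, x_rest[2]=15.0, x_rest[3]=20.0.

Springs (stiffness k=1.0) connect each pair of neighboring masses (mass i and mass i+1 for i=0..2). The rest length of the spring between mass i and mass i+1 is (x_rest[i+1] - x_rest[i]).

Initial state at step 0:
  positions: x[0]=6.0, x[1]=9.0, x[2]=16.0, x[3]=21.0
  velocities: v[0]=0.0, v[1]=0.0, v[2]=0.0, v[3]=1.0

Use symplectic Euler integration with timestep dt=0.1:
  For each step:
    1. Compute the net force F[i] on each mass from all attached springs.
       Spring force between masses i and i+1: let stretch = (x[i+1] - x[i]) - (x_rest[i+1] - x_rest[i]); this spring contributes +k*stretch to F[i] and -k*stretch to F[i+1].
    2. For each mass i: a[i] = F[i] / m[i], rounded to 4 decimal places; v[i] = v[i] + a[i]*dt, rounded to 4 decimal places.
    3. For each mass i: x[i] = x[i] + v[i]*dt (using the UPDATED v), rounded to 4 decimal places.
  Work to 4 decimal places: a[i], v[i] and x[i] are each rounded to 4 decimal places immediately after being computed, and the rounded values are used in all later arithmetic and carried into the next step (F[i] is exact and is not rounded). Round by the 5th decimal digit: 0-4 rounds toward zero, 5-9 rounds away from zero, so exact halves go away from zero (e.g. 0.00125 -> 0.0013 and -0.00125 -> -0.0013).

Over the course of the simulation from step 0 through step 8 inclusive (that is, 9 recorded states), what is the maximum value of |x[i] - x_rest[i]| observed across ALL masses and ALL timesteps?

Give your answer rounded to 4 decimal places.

Step 0: x=[6.0000 9.0000 16.0000 21.0000] v=[0.0000 0.0000 0.0000 1.0000]
Step 1: x=[5.9800 9.0400 15.9800 21.1000] v=[-0.2000 0.4000 -0.2000 1.0000]
Step 2: x=[5.9406 9.1188 15.9418 21.1988] v=[-0.3940 0.7880 -0.3820 0.9880]
Step 3: x=[5.8830 9.2341 15.8879 21.2950] v=[-0.5762 1.1525 -0.5386 0.9623]
Step 4: x=[5.8089 9.3824 15.8216 21.3872] v=[-0.7411 1.4828 -0.6633 0.9216]
Step 5: x=[5.7205 9.5593 15.7465 21.4737] v=[-0.8838 1.7694 -0.7507 0.8650]
Step 6: x=[5.6205 9.7597 15.6668 21.5529] v=[-0.9999 2.0042 -0.7967 0.7923]
Step 7: x=[5.5119 9.9778 15.5869 21.6233] v=[-1.0860 2.1810 -0.7988 0.7037]
Step 8: x=[5.3980 10.2073 15.5113 21.6833] v=[-1.1394 2.2953 -0.7561 0.6001]
Max displacement = 1.6833

Answer: 1.6833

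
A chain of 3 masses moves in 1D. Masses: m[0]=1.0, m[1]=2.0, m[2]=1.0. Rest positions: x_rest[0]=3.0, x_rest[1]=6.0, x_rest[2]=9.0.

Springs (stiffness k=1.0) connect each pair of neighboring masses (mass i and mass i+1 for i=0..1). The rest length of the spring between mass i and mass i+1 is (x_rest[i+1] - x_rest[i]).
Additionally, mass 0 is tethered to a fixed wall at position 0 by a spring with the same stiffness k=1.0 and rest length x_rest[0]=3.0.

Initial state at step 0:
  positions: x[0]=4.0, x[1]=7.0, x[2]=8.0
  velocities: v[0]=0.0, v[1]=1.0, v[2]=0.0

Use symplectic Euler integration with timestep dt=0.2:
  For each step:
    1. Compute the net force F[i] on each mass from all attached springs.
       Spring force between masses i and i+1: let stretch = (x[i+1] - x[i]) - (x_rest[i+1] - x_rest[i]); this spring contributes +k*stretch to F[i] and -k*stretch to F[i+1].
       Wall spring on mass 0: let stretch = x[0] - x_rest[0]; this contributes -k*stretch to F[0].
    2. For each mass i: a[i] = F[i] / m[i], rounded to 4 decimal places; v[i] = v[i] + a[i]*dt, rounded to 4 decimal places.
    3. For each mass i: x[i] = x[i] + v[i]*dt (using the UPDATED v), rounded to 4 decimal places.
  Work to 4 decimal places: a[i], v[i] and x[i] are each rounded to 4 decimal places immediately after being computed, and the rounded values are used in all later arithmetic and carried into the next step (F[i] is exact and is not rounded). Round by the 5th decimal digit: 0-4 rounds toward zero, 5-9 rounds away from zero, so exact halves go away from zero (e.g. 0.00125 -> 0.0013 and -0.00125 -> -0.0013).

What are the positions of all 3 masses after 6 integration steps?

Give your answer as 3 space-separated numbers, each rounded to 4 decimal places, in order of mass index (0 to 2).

Step 0: x=[4.0000 7.0000 8.0000] v=[0.0000 1.0000 0.0000]
Step 1: x=[3.9600 7.1600 8.0800] v=[-0.2000 0.8000 0.4000]
Step 2: x=[3.8896 7.2744 8.2432] v=[-0.3520 0.5720 0.8160]
Step 3: x=[3.7990 7.3405 8.4876] v=[-0.4530 0.3304 1.2222]
Step 4: x=[3.6981 7.3587 8.8062] v=[-0.5045 0.0910 1.5928]
Step 5: x=[3.5957 7.3326 9.1869] v=[-0.5120 -0.1303 1.9033]
Step 6: x=[3.4989 7.2689 9.6134] v=[-0.4838 -0.3186 2.1324]

Answer: 3.4989 7.2689 9.6134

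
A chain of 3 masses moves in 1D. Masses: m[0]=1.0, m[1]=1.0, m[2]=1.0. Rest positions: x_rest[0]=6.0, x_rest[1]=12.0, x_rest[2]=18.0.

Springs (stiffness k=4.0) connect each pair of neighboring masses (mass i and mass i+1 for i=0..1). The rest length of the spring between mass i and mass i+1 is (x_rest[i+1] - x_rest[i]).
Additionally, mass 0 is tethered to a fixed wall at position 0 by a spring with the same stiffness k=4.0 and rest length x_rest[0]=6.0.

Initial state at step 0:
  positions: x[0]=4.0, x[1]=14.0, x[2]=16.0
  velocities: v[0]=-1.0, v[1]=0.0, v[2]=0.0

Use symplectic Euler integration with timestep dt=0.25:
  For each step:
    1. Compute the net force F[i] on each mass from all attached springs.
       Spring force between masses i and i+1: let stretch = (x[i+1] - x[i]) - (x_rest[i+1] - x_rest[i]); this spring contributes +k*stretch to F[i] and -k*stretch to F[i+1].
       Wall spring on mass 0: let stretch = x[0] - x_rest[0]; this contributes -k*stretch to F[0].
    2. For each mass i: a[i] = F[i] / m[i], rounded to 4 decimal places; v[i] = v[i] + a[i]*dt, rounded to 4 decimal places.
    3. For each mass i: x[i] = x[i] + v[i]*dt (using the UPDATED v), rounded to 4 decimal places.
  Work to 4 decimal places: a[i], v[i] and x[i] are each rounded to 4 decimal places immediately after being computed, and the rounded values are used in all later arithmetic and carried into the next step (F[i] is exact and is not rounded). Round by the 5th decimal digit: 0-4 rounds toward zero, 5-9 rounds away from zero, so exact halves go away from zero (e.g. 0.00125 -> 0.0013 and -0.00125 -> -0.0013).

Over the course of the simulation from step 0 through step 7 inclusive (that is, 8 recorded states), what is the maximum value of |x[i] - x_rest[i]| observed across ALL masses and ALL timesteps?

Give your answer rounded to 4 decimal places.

Step 0: x=[4.0000 14.0000 16.0000] v=[-1.0000 0.0000 0.0000]
Step 1: x=[5.2500 12.0000 17.0000] v=[5.0000 -8.0000 4.0000]
Step 2: x=[6.8750 9.5625 18.2500] v=[6.5000 -9.7500 5.0000]
Step 3: x=[7.4531 8.6250 18.8281] v=[2.3125 -3.7500 2.3125]
Step 4: x=[6.4609 9.9453 18.3555] v=[-3.9687 5.2812 -1.8906]
Step 5: x=[4.7246 12.4971 17.2803] v=[-6.9452 10.2070 -4.3008]
Step 6: x=[3.7503 14.3015 16.5093] v=[-3.8973 7.2177 -3.0840]
Step 7: x=[4.4762 14.0201 16.6864] v=[2.9036 -1.1257 0.7082]
Max displacement = 3.3750

Answer: 3.3750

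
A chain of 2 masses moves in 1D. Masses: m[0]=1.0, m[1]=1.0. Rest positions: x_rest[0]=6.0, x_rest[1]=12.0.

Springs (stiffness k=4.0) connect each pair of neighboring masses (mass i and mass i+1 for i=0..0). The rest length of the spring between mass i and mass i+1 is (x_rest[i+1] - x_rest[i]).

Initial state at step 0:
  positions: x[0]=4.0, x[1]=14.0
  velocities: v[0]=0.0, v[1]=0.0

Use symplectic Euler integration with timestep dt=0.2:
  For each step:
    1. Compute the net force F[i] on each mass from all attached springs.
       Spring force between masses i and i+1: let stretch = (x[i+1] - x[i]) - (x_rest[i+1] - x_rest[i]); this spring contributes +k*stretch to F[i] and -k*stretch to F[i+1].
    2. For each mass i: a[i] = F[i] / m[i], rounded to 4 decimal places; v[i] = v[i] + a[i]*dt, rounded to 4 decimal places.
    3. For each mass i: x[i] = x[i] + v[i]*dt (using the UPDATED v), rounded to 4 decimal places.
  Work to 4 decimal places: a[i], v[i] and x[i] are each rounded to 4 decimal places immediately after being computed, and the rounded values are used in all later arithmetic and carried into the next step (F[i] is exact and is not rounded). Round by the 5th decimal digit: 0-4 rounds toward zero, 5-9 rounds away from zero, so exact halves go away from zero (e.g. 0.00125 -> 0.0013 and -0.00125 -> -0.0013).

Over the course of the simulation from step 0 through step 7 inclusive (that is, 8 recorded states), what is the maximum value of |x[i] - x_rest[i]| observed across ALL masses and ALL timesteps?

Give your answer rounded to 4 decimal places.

Step 0: x=[4.0000 14.0000] v=[0.0000 0.0000]
Step 1: x=[4.6400 13.3600] v=[3.2000 -3.2000]
Step 2: x=[5.7152 12.2848] v=[5.3760 -5.3760]
Step 3: x=[6.8815 11.1185] v=[5.8317 -5.8317]
Step 4: x=[7.7658 10.2342] v=[4.4213 -4.4213]
Step 5: x=[8.0850 9.9150] v=[1.5960 -1.5960]
Step 6: x=[7.7370 10.2630] v=[-1.7400 1.7400]
Step 7: x=[6.8332 11.1668] v=[-4.5192 4.5192]
Max displacement = 2.0850

Answer: 2.0850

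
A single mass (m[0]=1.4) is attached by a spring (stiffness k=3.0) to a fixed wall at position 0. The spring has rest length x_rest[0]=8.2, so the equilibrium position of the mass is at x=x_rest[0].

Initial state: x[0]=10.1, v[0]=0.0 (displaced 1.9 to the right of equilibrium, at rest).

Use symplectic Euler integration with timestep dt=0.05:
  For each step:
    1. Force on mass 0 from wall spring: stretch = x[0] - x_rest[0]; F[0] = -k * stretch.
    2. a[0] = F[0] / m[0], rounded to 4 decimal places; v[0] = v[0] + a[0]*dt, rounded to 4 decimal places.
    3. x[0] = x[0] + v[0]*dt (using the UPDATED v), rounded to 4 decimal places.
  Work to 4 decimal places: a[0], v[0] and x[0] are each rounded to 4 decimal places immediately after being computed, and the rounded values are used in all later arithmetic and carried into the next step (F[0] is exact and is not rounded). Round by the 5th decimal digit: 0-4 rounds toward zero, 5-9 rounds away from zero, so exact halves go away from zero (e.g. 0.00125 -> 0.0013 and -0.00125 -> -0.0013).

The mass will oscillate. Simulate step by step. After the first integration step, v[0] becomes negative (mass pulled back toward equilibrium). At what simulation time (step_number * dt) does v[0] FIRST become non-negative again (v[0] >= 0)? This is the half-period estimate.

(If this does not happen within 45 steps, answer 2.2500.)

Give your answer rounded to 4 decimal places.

Step 0: x=[10.1000] v=[0.0000]
Step 1: x=[10.0898] v=[-0.2036]
Step 2: x=[10.0695] v=[-0.4061]
Step 3: x=[10.0392] v=[-0.6064]
Step 4: x=[9.9990] v=[-0.8035]
Step 5: x=[9.9492] v=[-0.9963]
Step 6: x=[9.8900] v=[-1.1837]
Step 7: x=[9.8218] v=[-1.3648]
Step 8: x=[9.7449] v=[-1.5386]
Step 9: x=[9.6597] v=[-1.7041]
Step 10: x=[9.5667] v=[-1.8605]
Step 11: x=[9.4664] v=[-2.0069]
Step 12: x=[9.3593] v=[-2.1426]
Step 13: x=[9.2460] v=[-2.2668]
Step 14: x=[9.1271] v=[-2.3789]
Step 15: x=[9.0032] v=[-2.4782]
Step 16: x=[8.8750] v=[-2.5643]
Step 17: x=[8.7432] v=[-2.6366]
Step 18: x=[8.6085] v=[-2.6948]
Step 19: x=[8.4716] v=[-2.7386]
Step 20: x=[8.3332] v=[-2.7677]
Step 21: x=[8.1941] v=[-2.7820]
Step 22: x=[8.0550] v=[-2.7814]
Step 23: x=[7.9167] v=[-2.7659]
Step 24: x=[7.7799] v=[-2.7355]
Step 25: x=[7.6454] v=[-2.6905]
Step 26: x=[7.5138] v=[-2.6311]
Step 27: x=[7.3859] v=[-2.5576]
Step 28: x=[7.2624] v=[-2.4704]
Step 29: x=[7.1439] v=[-2.3699]
Step 30: x=[7.0311] v=[-2.2567]
Step 31: x=[6.9245] v=[-2.1315]
Step 32: x=[6.8248] v=[-1.9948]
Step 33: x=[6.7324] v=[-1.8475]
Step 34: x=[6.6479] v=[-1.6903]
Step 35: x=[6.5717] v=[-1.5240]
Step 36: x=[6.5042] v=[-1.3495]
Step 37: x=[6.4458] v=[-1.1678]
Step 38: x=[6.3968] v=[-0.9799]
Step 39: x=[6.3575] v=[-0.7867]
Step 40: x=[6.3280] v=[-0.5893]
Step 41: x=[6.3086] v=[-0.3887]
Step 42: x=[6.2993] v=[-0.1861]
Step 43: x=[6.3002] v=[0.0175]
First v>=0 after going negative at step 43, time=2.1500

Answer: 2.1500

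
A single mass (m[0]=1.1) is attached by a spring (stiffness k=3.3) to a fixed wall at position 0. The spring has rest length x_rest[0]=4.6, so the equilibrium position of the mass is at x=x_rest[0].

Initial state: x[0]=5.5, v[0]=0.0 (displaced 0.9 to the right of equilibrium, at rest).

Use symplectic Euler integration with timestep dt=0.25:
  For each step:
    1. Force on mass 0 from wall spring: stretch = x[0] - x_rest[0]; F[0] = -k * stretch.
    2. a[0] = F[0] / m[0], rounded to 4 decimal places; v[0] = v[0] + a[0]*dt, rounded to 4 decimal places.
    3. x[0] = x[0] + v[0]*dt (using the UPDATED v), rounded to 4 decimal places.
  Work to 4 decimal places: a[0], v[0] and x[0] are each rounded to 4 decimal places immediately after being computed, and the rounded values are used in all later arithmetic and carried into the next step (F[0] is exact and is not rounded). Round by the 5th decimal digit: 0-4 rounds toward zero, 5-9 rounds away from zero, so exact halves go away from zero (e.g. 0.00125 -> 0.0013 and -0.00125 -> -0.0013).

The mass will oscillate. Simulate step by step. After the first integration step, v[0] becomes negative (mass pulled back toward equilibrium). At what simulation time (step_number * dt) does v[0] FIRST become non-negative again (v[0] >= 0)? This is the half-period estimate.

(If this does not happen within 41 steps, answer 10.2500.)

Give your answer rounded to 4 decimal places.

Step 0: x=[5.5000] v=[0.0000]
Step 1: x=[5.3313] v=[-0.6750]
Step 2: x=[5.0254] v=[-1.2235]
Step 3: x=[4.6398] v=[-1.5426]
Step 4: x=[4.2467] v=[-1.5725]
Step 5: x=[3.9198] v=[-1.3075]
Step 6: x=[3.7205] v=[-0.7974]
Step 7: x=[3.6861] v=[-0.1378]
Step 8: x=[3.8230] v=[0.5476]
First v>=0 after going negative at step 8, time=2.0000

Answer: 2.0000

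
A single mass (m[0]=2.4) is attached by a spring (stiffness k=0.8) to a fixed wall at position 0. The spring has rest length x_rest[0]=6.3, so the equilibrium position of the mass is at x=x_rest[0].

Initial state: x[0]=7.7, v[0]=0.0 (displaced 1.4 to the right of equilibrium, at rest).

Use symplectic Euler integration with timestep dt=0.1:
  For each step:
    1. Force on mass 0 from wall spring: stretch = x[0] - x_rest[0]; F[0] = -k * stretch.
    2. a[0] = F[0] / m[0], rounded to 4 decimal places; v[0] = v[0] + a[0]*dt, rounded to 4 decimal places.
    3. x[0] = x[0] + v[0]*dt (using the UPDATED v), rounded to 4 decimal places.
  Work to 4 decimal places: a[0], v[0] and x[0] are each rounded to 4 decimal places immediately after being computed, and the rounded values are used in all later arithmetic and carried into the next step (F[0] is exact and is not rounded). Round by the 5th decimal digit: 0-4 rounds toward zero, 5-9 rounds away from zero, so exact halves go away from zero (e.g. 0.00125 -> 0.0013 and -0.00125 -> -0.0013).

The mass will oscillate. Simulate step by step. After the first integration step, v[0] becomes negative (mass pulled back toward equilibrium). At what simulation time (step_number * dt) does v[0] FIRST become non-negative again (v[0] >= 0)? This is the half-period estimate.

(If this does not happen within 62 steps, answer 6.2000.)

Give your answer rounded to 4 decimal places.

Step 0: x=[7.7000] v=[0.0000]
Step 1: x=[7.6953] v=[-0.0467]
Step 2: x=[7.6860] v=[-0.0932]
Step 3: x=[7.6721] v=[-0.1394]
Step 4: x=[7.6536] v=[-0.1851]
Step 5: x=[7.6306] v=[-0.2302]
Step 6: x=[7.6031] v=[-0.2746]
Step 7: x=[7.5713] v=[-0.3180]
Step 8: x=[7.5353] v=[-0.3604]
Step 9: x=[7.4951] v=[-0.4016]
Step 10: x=[7.4510] v=[-0.4414]
Step 11: x=[7.4030] v=[-0.4798]
Step 12: x=[7.3513] v=[-0.5166]
Step 13: x=[7.2961] v=[-0.5516]
Step 14: x=[7.2376] v=[-0.5848]
Step 15: x=[7.1760] v=[-0.6161]
Step 16: x=[7.1115] v=[-0.6453]
Step 17: x=[7.0443] v=[-0.6724]
Step 18: x=[6.9746] v=[-0.6972]
Step 19: x=[6.9026] v=[-0.7197]
Step 20: x=[6.8286] v=[-0.7398]
Step 21: x=[6.7529] v=[-0.7574]
Step 22: x=[6.6757] v=[-0.7725]
Step 23: x=[6.5972] v=[-0.7850]
Step 24: x=[6.5177] v=[-0.7949]
Step 25: x=[6.4375] v=[-0.8022]
Step 26: x=[6.3568] v=[-0.8068]
Step 27: x=[6.2759] v=[-0.8087]
Step 28: x=[6.1951] v=[-0.8079]
Step 29: x=[6.1147] v=[-0.8044]
Step 30: x=[6.0349] v=[-0.7982]
Step 31: x=[5.9560] v=[-0.7894]
Step 32: x=[5.8782] v=[-0.7779]
Step 33: x=[5.8018] v=[-0.7638]
Step 34: x=[5.7271] v=[-0.7472]
Step 35: x=[5.6543] v=[-0.7281]
Step 36: x=[5.5836] v=[-0.7066]
Step 37: x=[5.5153] v=[-0.6827]
Step 38: x=[5.4497] v=[-0.6565]
Step 39: x=[5.3869] v=[-0.6282]
Step 40: x=[5.3271] v=[-0.5978]
Step 41: x=[5.2706] v=[-0.5654]
Step 42: x=[5.2175] v=[-0.5311]
Step 43: x=[5.1680] v=[-0.4950]
Step 44: x=[5.1223] v=[-0.4573]
Step 45: x=[5.0805] v=[-0.4180]
Step 46: x=[5.0428] v=[-0.3774]
Step 47: x=[5.0093] v=[-0.3355]
Step 48: x=[4.9801] v=[-0.2925]
Step 49: x=[4.9553] v=[-0.2485]
Step 50: x=[4.9349] v=[-0.2037]
Step 51: x=[4.9191] v=[-0.1582]
Step 52: x=[4.9079] v=[-0.1122]
Step 53: x=[4.9013] v=[-0.0658]
Step 54: x=[4.8994] v=[-0.0192]
Step 55: x=[4.9022] v=[0.0275]
First v>=0 after going negative at step 55, time=5.5000

Answer: 5.5000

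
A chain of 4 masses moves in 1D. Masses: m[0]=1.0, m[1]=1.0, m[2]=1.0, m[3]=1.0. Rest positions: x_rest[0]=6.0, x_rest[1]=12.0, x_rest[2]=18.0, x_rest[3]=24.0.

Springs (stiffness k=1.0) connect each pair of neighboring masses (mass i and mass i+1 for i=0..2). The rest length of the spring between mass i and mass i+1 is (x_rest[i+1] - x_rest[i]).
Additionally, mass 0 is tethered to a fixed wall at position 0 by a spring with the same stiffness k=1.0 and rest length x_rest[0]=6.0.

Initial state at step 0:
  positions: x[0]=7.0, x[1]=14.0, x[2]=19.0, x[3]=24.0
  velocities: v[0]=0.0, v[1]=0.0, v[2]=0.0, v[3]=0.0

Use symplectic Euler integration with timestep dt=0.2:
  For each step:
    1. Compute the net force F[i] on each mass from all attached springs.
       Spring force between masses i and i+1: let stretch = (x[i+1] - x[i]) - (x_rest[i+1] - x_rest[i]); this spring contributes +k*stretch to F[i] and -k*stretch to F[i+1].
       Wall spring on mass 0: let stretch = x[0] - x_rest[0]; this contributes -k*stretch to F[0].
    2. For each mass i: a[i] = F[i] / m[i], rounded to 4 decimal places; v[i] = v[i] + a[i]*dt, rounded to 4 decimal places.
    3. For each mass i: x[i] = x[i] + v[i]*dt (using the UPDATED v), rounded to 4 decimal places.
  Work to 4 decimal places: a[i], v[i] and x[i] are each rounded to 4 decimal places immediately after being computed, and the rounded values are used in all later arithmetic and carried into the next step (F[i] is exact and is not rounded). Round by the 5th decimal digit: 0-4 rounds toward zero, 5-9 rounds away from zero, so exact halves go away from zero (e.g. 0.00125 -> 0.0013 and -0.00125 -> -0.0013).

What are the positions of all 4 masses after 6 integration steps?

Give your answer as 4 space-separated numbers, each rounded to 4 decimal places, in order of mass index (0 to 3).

Answer: 6.8160 12.7128 18.9126 24.7285

Derivation:
Step 0: x=[7.0000 14.0000 19.0000 24.0000] v=[0.0000 0.0000 0.0000 0.0000]
Step 1: x=[7.0000 13.9200 19.0000 24.0400] v=[0.0000 -0.4000 0.0000 0.2000]
Step 2: x=[6.9968 13.7664 18.9984 24.1184] v=[-0.0160 -0.7680 -0.0080 0.3920]
Step 3: x=[6.9845 13.5513 18.9923 24.2320] v=[-0.0614 -1.0755 -0.0304 0.5680]
Step 4: x=[6.9555 13.2912 18.9782 24.3760] v=[-0.1449 -1.3007 -0.0707 0.7201]
Step 5: x=[6.9017 13.0051 18.9525 24.5441] v=[-0.2689 -1.4304 -0.1285 0.8405]
Step 6: x=[6.8160 12.7128 18.9126 24.7285] v=[-0.4286 -1.4616 -0.1997 0.9222]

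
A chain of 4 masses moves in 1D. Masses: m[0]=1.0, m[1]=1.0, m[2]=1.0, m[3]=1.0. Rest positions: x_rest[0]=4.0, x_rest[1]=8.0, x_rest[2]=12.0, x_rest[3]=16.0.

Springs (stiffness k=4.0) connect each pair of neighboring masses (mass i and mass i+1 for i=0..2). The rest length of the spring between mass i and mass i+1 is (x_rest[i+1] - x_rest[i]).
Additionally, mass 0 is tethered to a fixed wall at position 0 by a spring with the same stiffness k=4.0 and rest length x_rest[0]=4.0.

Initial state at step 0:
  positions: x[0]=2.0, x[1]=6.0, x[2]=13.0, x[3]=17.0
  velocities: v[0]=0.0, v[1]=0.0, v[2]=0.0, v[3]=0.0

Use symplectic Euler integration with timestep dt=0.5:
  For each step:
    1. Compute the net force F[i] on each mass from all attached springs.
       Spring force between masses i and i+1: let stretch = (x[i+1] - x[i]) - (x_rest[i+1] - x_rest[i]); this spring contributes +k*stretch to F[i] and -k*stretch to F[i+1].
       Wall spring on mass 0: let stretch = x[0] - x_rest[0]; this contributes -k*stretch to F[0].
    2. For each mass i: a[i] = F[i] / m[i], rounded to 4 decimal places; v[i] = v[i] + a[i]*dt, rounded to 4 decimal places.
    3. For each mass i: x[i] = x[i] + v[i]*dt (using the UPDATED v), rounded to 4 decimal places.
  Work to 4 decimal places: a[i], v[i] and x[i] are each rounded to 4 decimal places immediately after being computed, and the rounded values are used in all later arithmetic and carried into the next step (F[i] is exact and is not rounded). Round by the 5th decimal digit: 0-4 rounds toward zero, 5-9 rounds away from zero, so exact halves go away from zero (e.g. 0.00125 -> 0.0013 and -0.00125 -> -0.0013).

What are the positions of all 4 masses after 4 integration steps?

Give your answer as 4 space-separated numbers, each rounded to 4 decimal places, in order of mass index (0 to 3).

Step 0: x=[2.0000 6.0000 13.0000 17.0000] v=[0.0000 0.0000 0.0000 0.0000]
Step 1: x=[4.0000 9.0000 10.0000 17.0000] v=[4.0000 6.0000 -6.0000 0.0000]
Step 2: x=[7.0000 8.0000 13.0000 14.0000] v=[6.0000 -2.0000 6.0000 -6.0000]
Step 3: x=[4.0000 11.0000 12.0000 14.0000] v=[-6.0000 6.0000 -2.0000 0.0000]
Step 4: x=[4.0000 8.0000 12.0000 16.0000] v=[0.0000 -6.0000 0.0000 4.0000]

Answer: 4.0000 8.0000 12.0000 16.0000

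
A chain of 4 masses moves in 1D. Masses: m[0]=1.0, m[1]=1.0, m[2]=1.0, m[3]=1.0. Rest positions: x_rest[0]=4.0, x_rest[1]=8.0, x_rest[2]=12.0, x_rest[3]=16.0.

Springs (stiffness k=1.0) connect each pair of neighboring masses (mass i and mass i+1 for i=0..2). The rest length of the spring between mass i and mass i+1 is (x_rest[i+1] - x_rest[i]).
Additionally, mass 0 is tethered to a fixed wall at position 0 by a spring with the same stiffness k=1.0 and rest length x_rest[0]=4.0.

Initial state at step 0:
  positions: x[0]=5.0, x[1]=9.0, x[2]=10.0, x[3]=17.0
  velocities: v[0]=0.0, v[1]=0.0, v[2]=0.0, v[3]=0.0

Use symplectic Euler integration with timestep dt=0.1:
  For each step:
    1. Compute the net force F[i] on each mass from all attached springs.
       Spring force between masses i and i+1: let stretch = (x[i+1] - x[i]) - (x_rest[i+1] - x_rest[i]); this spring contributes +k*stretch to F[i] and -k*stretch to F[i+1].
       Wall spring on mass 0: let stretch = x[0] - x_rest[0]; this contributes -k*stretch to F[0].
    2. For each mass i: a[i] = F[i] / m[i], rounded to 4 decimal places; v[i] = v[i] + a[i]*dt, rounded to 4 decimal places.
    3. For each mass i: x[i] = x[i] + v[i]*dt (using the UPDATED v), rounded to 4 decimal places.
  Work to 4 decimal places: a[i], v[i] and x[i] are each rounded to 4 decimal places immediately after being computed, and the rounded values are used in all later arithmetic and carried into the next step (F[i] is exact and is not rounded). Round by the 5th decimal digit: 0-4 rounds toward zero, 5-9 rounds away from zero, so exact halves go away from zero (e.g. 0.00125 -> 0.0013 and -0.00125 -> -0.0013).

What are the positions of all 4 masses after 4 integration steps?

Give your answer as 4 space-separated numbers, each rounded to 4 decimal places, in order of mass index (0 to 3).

Step 0: x=[5.0000 9.0000 10.0000 17.0000] v=[0.0000 0.0000 0.0000 0.0000]
Step 1: x=[4.9900 8.9700 10.0600 16.9700] v=[-0.1000 -0.3000 0.6000 -0.3000]
Step 2: x=[4.9699 8.9111 10.1782 16.9109] v=[-0.2010 -0.5890 1.1820 -0.5910]
Step 3: x=[4.9395 8.8255 10.3511 16.8245] v=[-0.3039 -0.8564 1.7286 -0.8643]
Step 4: x=[4.8986 8.7163 10.5734 16.7133] v=[-0.4093 -1.0924 2.2234 -1.1116]

Answer: 4.8986 8.7163 10.5734 16.7133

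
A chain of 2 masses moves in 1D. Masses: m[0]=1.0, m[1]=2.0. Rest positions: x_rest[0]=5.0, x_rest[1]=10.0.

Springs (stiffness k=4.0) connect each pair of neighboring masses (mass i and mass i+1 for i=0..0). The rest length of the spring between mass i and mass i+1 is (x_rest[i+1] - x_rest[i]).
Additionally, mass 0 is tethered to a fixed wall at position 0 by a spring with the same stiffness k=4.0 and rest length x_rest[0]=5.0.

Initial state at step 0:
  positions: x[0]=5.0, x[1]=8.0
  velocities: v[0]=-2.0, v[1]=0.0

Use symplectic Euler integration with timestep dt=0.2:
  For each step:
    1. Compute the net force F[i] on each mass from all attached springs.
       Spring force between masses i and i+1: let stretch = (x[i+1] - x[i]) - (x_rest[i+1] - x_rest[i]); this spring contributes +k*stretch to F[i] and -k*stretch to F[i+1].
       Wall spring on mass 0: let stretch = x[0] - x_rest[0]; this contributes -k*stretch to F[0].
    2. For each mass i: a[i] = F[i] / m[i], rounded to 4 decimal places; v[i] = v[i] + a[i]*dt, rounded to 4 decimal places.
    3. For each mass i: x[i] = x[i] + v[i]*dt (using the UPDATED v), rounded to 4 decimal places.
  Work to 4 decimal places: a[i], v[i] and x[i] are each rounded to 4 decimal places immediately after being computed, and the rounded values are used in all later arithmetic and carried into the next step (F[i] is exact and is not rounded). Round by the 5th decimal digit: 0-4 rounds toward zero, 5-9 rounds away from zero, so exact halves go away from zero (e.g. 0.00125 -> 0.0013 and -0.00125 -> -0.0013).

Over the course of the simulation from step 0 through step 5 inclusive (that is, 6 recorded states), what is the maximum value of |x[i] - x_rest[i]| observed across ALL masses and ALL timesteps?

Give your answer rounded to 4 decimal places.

Answer: 2.1722

Derivation:
Step 0: x=[5.0000 8.0000] v=[-2.0000 0.0000]
Step 1: x=[4.2800 8.1600] v=[-3.6000 0.8000]
Step 2: x=[3.4960 8.4096] v=[-3.9200 1.2480]
Step 3: x=[2.9388 8.6661] v=[-2.7859 1.2826]
Step 4: x=[2.8278 8.8644] v=[-0.5551 0.9917]
Step 5: x=[3.2302 8.9798] v=[2.0119 0.5771]
Max displacement = 2.1722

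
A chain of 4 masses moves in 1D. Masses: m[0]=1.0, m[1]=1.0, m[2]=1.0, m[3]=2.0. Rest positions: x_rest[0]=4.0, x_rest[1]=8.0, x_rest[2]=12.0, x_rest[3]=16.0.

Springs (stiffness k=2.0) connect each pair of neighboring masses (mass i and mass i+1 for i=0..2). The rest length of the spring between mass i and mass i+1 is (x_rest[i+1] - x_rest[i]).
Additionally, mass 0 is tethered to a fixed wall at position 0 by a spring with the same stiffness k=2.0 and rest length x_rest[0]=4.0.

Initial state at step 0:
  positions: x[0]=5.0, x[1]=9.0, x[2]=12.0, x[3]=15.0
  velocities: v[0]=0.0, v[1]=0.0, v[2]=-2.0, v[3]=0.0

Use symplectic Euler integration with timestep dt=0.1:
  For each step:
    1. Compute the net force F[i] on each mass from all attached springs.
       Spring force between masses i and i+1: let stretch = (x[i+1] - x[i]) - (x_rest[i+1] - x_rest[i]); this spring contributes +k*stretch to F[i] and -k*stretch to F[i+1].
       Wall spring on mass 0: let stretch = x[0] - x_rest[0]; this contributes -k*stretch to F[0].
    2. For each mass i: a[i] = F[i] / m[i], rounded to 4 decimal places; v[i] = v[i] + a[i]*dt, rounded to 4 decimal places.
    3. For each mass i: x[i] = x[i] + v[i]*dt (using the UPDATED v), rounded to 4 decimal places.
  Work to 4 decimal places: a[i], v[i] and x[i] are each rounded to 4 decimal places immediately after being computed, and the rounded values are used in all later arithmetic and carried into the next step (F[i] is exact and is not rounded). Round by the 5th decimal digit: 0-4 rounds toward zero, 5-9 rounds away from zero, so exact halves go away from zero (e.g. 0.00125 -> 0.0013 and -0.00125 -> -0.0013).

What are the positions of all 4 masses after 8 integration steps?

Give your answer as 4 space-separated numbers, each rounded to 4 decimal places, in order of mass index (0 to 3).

Answer: 4.3432 8.0961 10.9335 15.1941

Derivation:
Step 0: x=[5.0000 9.0000 12.0000 15.0000] v=[0.0000 0.0000 -2.0000 0.0000]
Step 1: x=[4.9800 8.9800 11.8000 15.0100] v=[-0.2000 -0.2000 -2.0000 0.1000]
Step 2: x=[4.9404 8.9364 11.6078 15.0279] v=[-0.3960 -0.4360 -1.9220 0.1790]
Step 3: x=[4.8819 8.8663 11.4306 15.0516] v=[-0.5849 -0.7009 -1.7723 0.2370]
Step 4: x=[4.8055 8.7678 11.2745 15.0791] v=[-0.7644 -0.9849 -1.5610 0.2749]
Step 5: x=[4.7122 8.6402 11.1444 15.1085] v=[-0.9330 -1.2760 -1.3014 0.2944]
Step 6: x=[4.6032 8.4841 11.0435 15.1383] v=[-1.0898 -1.5608 -1.0094 0.2980]
Step 7: x=[4.4798 8.3016 10.9733 15.1672] v=[-1.2343 -1.8251 -0.7023 0.2885]
Step 8: x=[4.3432 8.0961 10.9335 15.1941] v=[-1.3659 -2.0551 -0.3979 0.2691]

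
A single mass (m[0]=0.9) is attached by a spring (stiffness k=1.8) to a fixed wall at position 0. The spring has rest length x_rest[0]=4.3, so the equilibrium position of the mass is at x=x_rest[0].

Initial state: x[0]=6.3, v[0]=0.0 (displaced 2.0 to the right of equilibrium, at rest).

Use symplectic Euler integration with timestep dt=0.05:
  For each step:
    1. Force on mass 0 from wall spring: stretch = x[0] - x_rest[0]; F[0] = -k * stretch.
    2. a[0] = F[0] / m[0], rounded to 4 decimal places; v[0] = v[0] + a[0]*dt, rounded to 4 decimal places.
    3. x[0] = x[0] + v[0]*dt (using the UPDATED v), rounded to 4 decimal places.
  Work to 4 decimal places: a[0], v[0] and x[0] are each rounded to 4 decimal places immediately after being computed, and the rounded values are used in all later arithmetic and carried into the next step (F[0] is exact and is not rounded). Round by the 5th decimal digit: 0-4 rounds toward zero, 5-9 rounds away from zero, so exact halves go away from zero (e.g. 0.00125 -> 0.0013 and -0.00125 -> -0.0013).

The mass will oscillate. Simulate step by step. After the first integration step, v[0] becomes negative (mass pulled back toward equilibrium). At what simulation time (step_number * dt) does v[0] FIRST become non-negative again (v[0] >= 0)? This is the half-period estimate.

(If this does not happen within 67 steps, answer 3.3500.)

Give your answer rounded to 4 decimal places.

Answer: 2.2500

Derivation:
Step 0: x=[6.3000] v=[0.0000]
Step 1: x=[6.2900] v=[-0.2000]
Step 2: x=[6.2701] v=[-0.3990]
Step 3: x=[6.2403] v=[-0.5960]
Step 4: x=[6.2008] v=[-0.7900]
Step 5: x=[6.1518] v=[-0.9801]
Step 6: x=[6.0935] v=[-1.1653]
Step 7: x=[6.0263] v=[-1.3447]
Step 8: x=[5.9504] v=[-1.5173]
Step 9: x=[5.8663] v=[-1.6823]
Step 10: x=[5.7744] v=[-1.8389]
Step 11: x=[5.6751] v=[-1.9863]
Step 12: x=[5.5689] v=[-2.1238]
Step 13: x=[5.4564] v=[-2.2507]
Step 14: x=[5.3381] v=[-2.3663]
Step 15: x=[5.2146] v=[-2.4701]
Step 16: x=[5.0865] v=[-2.5616]
Step 17: x=[4.9545] v=[-2.6403]
Step 18: x=[4.8192] v=[-2.7058]
Step 19: x=[4.6813] v=[-2.7577]
Step 20: x=[4.5415] v=[-2.7958]
Step 21: x=[4.4005] v=[-2.8200]
Step 22: x=[4.2590] v=[-2.8301]
Step 23: x=[4.1177] v=[-2.8260]
Step 24: x=[3.9773] v=[-2.8078]
Step 25: x=[3.8385] v=[-2.7755]
Step 26: x=[3.7020] v=[-2.7294]
Step 27: x=[3.5685] v=[-2.6696]
Step 28: x=[3.4387] v=[-2.5965]
Step 29: x=[3.3132] v=[-2.5104]
Step 30: x=[3.1926] v=[-2.4117]
Step 31: x=[3.0776] v=[-2.3010]
Step 32: x=[2.9687] v=[-2.1788]
Step 33: x=[2.8664] v=[-2.0457]
Step 34: x=[2.7713] v=[-1.9023]
Step 35: x=[2.6838] v=[-1.7494]
Step 36: x=[2.6044] v=[-1.5878]
Step 37: x=[2.5335] v=[-1.4182]
Step 38: x=[2.4714] v=[-1.2416]
Step 39: x=[2.4185] v=[-1.0587]
Step 40: x=[2.3750] v=[-0.8706]
Step 41: x=[2.3411] v=[-0.6781]
Step 42: x=[2.3170] v=[-0.4822]
Step 43: x=[2.3028] v=[-0.2839]
Step 44: x=[2.2986] v=[-0.0842]
Step 45: x=[2.3044] v=[0.1159]
First v>=0 after going negative at step 45, time=2.2500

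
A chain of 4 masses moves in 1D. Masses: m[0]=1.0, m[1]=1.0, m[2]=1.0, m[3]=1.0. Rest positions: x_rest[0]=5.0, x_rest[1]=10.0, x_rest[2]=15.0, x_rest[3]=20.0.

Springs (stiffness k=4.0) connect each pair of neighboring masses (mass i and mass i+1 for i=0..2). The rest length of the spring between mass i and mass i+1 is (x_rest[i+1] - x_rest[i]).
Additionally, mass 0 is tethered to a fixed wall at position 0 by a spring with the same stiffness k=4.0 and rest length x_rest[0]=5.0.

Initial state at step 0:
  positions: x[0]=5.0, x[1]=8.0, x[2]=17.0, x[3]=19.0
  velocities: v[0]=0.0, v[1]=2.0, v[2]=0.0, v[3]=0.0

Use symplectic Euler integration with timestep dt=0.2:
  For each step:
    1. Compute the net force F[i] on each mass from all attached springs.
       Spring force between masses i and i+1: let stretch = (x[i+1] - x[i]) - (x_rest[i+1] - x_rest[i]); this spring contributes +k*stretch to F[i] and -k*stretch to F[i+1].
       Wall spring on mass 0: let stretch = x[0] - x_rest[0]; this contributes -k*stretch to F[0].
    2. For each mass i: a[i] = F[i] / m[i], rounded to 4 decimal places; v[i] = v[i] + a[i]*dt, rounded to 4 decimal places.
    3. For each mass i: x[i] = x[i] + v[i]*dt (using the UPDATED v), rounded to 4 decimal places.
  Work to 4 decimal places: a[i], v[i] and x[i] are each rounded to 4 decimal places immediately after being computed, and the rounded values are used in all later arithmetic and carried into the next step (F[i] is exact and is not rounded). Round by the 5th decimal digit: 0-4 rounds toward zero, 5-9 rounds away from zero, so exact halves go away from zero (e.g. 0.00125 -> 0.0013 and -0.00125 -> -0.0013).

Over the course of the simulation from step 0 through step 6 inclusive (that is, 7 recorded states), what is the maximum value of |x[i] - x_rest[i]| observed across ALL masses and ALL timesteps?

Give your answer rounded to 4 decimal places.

Answer: 2.1666

Derivation:
Step 0: x=[5.0000 8.0000 17.0000 19.0000] v=[0.0000 2.0000 0.0000 0.0000]
Step 1: x=[4.6800 9.3600 15.8800 19.4800] v=[-1.6000 6.8000 -5.6000 2.4000]
Step 2: x=[4.3600 11.0144 14.2928 20.1840] v=[-1.6000 8.2720 -7.9360 3.5200]
Step 3: x=[4.4071 12.1286 13.1236 20.7454] v=[0.2355 5.5712 -5.8458 2.8070]
Step 4: x=[4.9845 12.1666 13.0147 20.8873] v=[2.8870 0.1900 -0.5444 0.7096]
Step 5: x=[5.9135 11.1912 14.0297 20.5696] v=[4.6451 -4.8772 5.0752 -1.5885]
Step 6: x=[6.7408 9.8255 15.6370 20.0055] v=[4.1365 -6.8286 8.0363 -2.8204]
Max displacement = 2.1666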